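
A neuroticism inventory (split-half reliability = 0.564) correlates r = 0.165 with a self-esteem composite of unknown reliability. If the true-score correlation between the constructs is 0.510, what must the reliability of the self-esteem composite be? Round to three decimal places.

0.186

r_true = r_obs / √(r_xx · r_yy) ⇒ 0.510 = 0.165 / √(0.564 · r_yy).
√(0.564 · r_yy) = 0.165 / 0.510 = 0.3235; 0.564 · r_yy = 0.1047; r_yy = 0.1047 / 0.564 ≈ 0.186.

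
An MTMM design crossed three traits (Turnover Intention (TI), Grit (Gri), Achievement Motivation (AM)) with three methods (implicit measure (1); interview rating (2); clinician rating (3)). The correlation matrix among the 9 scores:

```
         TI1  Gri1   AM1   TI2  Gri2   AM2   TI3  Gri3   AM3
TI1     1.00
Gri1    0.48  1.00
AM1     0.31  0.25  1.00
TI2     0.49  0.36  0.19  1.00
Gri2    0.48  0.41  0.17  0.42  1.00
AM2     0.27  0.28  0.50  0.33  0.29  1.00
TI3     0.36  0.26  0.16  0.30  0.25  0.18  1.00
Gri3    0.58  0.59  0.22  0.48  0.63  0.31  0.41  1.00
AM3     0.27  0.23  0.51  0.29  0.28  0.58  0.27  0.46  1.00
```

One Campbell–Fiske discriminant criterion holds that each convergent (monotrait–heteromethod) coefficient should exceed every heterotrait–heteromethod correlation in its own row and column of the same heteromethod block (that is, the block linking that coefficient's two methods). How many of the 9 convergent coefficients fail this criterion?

3

Each convergent coefficient versus the relevant comparison correlations:
TI (methods 1·2): 0.49 vs {0.48, 0.36, 0.27, 0.19} → pass.
TI (methods 1·3): 0.36 vs {0.58, 0.26, 0.27, 0.16} → fail.
TI (methods 2·3): 0.30 vs {0.48, 0.25, 0.29, 0.18} → fail.
Gri (methods 1·2): 0.41 vs {0.36, 0.48, 0.28, 0.17} → fail.
Gri (methods 1·3): 0.59 vs {0.26, 0.58, 0.23, 0.22} → pass.
Gri (methods 2·3): 0.63 vs {0.25, 0.48, 0.28, 0.31} → pass.
AM (methods 1·2): 0.50 vs {0.19, 0.27, 0.17, 0.28} → pass.
AM (methods 1·3): 0.51 vs {0.16, 0.27, 0.22, 0.23} → pass.
AM (methods 2·3): 0.58 vs {0.18, 0.29, 0.31, 0.28} → pass.
3 of 9 fail.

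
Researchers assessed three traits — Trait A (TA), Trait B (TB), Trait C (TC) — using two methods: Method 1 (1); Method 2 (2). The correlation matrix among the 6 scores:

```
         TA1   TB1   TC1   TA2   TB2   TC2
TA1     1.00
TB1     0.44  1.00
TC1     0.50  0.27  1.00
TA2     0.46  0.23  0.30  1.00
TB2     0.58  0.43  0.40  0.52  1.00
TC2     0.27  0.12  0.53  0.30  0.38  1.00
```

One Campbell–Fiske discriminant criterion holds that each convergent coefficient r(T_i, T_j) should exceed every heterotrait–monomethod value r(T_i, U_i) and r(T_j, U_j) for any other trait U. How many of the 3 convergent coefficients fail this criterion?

Convergent coefficients and their comparison sets:
TA (methods 1·2): 0.46 vs {0.44, 0.52, 0.50, 0.30} → fail.
TB (methods 1·2): 0.43 vs {0.44, 0.52, 0.27, 0.38} → fail.
TC (methods 1·2): 0.53 vs {0.50, 0.30, 0.27, 0.38} → pass.
2 of 3 fail.

2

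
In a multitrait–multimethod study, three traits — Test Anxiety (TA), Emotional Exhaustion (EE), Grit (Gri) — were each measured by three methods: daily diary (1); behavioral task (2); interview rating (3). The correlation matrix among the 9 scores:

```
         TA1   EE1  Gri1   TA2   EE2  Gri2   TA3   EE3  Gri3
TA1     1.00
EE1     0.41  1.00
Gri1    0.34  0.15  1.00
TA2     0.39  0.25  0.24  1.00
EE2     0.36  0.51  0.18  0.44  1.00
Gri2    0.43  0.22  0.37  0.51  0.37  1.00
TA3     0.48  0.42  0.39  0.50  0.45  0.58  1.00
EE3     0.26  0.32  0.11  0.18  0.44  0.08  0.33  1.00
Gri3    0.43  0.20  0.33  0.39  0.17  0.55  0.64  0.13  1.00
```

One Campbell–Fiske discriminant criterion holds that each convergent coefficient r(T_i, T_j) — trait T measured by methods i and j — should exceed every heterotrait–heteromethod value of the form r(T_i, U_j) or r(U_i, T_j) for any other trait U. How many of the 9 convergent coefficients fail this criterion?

Each convergent coefficient versus the relevant comparison correlations:
TA (methods 1·2): 0.39 vs {0.36, 0.25, 0.43, 0.24} → fail.
TA (methods 1·3): 0.48 vs {0.26, 0.42, 0.43, 0.39} → pass.
TA (methods 2·3): 0.50 vs {0.18, 0.45, 0.39, 0.58} → fail.
EE (methods 1·2): 0.51 vs {0.25, 0.36, 0.22, 0.18} → pass.
EE (methods 1·3): 0.32 vs {0.42, 0.26, 0.20, 0.11} → fail.
EE (methods 2·3): 0.44 vs {0.45, 0.18, 0.17, 0.08} → fail.
Gri (methods 1·2): 0.37 vs {0.24, 0.43, 0.18, 0.22} → fail.
Gri (methods 1·3): 0.33 vs {0.39, 0.43, 0.11, 0.20} → fail.
Gri (methods 2·3): 0.55 vs {0.58, 0.39, 0.08, 0.17} → fail.
7 of 9 fail.

7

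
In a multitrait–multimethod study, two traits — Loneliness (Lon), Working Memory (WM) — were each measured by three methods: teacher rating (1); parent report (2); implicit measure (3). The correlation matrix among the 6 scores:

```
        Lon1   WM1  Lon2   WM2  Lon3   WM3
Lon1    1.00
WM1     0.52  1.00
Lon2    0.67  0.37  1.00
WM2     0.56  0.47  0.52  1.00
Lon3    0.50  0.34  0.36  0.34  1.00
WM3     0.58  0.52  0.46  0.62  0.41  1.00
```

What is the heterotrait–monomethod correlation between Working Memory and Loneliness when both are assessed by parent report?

Different traits, same method: r(WM2, Lon2) = 0.52.

0.52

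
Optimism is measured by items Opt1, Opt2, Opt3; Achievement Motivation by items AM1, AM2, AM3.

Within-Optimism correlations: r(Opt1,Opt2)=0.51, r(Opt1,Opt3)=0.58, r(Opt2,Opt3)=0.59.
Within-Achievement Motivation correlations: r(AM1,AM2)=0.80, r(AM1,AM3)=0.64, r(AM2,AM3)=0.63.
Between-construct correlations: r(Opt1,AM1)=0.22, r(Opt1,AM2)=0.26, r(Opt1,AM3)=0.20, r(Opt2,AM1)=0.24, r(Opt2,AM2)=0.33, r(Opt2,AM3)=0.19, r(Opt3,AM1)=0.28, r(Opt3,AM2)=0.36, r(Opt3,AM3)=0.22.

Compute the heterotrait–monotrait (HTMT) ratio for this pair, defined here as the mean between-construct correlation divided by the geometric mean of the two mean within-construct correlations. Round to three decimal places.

0.411

Mean heterotrait r = 2.30/9 = 0.2556.
Mean within-Opt = 1.68/3 = 0.5600; mean within-AM = 2.07/3 = 0.6900.
Geometric mean = √(0.5600 × 0.6900) = 0.6216.
HTMT = 0.2556 / 0.6216 = 0.411.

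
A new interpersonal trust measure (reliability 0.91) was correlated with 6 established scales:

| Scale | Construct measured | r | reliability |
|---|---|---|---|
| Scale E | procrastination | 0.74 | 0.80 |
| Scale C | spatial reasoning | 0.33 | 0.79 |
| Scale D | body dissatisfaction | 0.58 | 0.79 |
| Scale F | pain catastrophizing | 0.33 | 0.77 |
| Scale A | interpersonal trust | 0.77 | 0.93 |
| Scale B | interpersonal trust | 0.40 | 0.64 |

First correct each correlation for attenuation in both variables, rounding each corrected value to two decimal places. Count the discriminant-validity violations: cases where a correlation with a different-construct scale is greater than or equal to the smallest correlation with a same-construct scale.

2

Disattenuated r (r / √(r_scale · r_new)):
  Scale E (disc): 0.74 / √(0.80·0.91) = 0.87
  Scale C (disc): 0.33 / √(0.79·0.91) = 0.39
  Scale D (disc): 0.58 / √(0.79·0.91) = 0.68
  Scale F (disc): 0.33 / √(0.77·0.91) = 0.39
  Scale A (conv): 0.77 / √(0.93·0.91) = 0.84
  Scale B (conv): 0.40 / √(0.64·0.91) = 0.52
Smallest convergent = 0.52. Discriminant values: 0.87, 0.39, 0.68, 0.39; count ≥ 0.52 → 2.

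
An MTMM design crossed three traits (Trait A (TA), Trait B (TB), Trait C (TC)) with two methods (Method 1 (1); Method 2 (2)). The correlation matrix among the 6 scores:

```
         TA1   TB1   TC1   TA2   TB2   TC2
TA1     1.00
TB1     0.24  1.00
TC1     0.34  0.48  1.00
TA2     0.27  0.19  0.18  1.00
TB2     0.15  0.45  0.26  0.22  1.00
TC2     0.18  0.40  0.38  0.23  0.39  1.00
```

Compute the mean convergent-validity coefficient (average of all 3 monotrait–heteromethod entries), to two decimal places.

Convergent values: 0.27, 0.45, 0.38; mean = 1.10/3 = 0.37.

0.37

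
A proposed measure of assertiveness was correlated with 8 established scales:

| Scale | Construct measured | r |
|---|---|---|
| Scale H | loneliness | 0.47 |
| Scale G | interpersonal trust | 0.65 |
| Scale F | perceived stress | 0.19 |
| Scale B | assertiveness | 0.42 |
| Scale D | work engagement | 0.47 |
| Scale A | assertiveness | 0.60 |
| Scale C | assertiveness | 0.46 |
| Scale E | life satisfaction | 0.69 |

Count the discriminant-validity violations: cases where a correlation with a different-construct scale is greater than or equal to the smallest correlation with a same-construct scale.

Convergent (same construct = assertiveness): Scale B, Scale A, Scale C.
Smallest convergent = 0.42. Discriminant values: 0.47, 0.65, 0.19, 0.47, 0.69; count ≥ 0.42 → 4.

4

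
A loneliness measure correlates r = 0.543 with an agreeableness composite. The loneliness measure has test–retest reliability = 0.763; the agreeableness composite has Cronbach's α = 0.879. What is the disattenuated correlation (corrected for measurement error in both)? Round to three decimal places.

r_true = r_obs / √(r_xx · r_yy) = 0.543 / √(0.763 × 0.879) = 0.543 / √0.670677 = 0.543 / 0.8189 ≈ 0.663.

0.663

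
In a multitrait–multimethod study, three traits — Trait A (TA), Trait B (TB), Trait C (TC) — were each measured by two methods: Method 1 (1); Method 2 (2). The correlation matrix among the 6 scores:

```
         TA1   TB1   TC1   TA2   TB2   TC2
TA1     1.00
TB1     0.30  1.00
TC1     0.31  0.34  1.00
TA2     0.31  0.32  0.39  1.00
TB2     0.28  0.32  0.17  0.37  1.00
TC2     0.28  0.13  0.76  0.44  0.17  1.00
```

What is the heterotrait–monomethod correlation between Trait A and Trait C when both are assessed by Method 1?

Different traits, same method: r(TA1, TC1) = 0.31.

0.31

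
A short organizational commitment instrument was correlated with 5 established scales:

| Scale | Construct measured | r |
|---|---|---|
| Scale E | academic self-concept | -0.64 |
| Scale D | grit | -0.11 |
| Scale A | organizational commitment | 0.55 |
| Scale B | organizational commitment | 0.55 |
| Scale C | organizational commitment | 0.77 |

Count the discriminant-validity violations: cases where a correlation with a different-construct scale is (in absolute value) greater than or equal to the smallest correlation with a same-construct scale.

Convergent (same construct = organizational commitment): Scale A, Scale B, Scale C.
Smallest convergent = 0.55. Discriminant |r|: 0.64, 0.11; count ≥ 0.55 → 1.

1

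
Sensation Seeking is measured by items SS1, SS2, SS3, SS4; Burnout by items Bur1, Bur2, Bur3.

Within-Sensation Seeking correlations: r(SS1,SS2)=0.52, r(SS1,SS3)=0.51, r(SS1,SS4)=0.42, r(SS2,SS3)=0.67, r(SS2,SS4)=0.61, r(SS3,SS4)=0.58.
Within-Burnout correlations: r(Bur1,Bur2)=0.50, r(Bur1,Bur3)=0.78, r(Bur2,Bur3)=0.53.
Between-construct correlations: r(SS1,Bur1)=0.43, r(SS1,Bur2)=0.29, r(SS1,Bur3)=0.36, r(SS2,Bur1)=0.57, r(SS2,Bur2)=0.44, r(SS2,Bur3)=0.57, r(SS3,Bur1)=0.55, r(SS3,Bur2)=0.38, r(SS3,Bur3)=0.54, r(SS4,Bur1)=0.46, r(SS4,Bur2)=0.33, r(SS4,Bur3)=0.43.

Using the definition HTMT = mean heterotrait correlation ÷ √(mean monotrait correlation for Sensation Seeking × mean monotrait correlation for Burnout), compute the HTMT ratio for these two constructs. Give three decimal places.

Mean heterotrait r = 5.35/12 = 0.4458.
Mean within-SS = 3.31/6 = 0.5517; mean within-Bur = 1.81/3 = 0.6033.
Geometric mean = √(0.5517 × 0.6033) = 0.5769.
HTMT = 0.4458 / 0.5769 = 0.773.

0.773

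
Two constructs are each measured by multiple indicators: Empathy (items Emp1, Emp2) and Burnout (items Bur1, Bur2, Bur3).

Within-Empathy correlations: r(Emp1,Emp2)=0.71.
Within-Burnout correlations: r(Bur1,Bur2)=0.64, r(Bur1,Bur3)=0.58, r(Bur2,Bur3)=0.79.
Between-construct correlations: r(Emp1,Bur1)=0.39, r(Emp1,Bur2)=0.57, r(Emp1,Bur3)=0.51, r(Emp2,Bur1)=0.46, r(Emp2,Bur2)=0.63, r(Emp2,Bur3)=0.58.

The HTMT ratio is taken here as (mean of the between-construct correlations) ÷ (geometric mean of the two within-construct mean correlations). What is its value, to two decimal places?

0.76

Mean between = 3.14/6 = 0.5233.
Mean within-Emp = 0.71/1 = 0.7100; mean within-Bur = 2.01/3 = 0.6700.
Geometric mean = √(0.7100 × 0.6700) = 0.6897.
HTMT = 0.5233 / 0.6897 = 0.76.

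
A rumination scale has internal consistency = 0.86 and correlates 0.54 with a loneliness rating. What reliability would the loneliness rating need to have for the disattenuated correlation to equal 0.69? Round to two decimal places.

r_true = r_obs / √(r_xx · r_yy) ⇒ 0.69 = 0.54 / √(0.86 · r_yy).
√(0.86 · r_yy) = 0.54 / 0.69 = 0.7826; 0.86 · r_yy = 0.6125; r_yy = 0.6125 / 0.86 ≈ 0.71.

0.71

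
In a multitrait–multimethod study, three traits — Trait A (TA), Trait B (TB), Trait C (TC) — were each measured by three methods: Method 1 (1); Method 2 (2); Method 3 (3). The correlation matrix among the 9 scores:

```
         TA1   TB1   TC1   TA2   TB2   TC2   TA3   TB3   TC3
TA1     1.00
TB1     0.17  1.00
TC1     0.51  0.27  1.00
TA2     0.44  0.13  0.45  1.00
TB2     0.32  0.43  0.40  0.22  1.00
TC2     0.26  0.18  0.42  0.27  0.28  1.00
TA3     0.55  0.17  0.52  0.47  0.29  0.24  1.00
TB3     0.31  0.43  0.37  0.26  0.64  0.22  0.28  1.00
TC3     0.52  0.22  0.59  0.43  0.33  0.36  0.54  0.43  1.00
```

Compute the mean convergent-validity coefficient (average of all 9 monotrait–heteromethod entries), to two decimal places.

0.48

Convergent values: 0.44, 0.55, 0.47, 0.43, 0.43, 0.64, 0.42, 0.59, 0.36; mean = 4.33/9 = 0.48.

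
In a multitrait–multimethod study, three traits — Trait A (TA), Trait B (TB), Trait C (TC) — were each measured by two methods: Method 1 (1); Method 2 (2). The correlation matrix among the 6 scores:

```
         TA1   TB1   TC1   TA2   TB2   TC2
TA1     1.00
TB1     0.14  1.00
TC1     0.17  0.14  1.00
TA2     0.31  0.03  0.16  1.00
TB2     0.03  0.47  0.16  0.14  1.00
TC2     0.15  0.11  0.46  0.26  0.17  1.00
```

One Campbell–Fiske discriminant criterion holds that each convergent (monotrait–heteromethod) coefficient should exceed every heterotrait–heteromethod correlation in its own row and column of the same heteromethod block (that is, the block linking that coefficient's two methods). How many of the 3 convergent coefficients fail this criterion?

Checking each validity diagonal entry against its comparison values:
TA (methods 1·2): 0.31 vs {0.03, 0.03, 0.15, 0.16} → pass.
TB (methods 1·2): 0.47 vs {0.03, 0.03, 0.11, 0.16} → pass.
TC (methods 1·2): 0.46 vs {0.16, 0.15, 0.16, 0.11} → pass.
0 of 3 fail.

0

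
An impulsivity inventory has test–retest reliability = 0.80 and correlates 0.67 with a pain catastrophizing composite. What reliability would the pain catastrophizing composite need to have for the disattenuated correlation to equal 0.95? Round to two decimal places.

0.62

r_true = r_obs / √(r_xx · r_yy) ⇒ 0.95 = 0.67 / √(0.80 · r_yy).
√(0.80 · r_yy) = 0.67 / 0.95 = 0.7053; 0.80 · r_yy = 0.4974; r_yy = 0.4974 / 0.80 ≈ 0.62.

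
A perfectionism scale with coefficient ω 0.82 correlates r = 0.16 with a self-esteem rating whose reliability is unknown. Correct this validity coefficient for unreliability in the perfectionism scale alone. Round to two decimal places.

0.18

Single correction: r_c = r_obs / √r_xx = 0.16 / √0.82 = 0.16 / 0.9055 ≈ 0.18.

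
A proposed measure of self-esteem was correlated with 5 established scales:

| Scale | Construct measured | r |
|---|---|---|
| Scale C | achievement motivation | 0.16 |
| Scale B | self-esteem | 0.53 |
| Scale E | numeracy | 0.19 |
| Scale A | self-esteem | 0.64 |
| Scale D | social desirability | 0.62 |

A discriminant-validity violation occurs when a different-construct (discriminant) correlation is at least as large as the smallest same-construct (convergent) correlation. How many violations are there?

Convergent (same construct = self-esteem): Scale B, Scale A.
Smallest convergent = 0.53. Discriminant values: 0.16, 0.19, 0.62; count ≥ 0.53 → 1.

1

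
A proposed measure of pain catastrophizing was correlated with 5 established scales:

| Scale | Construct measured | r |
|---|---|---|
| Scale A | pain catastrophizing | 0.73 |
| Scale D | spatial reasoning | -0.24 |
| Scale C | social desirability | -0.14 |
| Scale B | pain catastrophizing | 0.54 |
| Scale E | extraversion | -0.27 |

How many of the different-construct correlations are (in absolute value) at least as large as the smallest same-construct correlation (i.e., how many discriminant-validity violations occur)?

Convergent (same construct = pain catastrophizing): Scale A, Scale B.
Smallest convergent = 0.54. Discriminant |r|: 0.24, 0.14, 0.27; count ≥ 0.54 → 0.

0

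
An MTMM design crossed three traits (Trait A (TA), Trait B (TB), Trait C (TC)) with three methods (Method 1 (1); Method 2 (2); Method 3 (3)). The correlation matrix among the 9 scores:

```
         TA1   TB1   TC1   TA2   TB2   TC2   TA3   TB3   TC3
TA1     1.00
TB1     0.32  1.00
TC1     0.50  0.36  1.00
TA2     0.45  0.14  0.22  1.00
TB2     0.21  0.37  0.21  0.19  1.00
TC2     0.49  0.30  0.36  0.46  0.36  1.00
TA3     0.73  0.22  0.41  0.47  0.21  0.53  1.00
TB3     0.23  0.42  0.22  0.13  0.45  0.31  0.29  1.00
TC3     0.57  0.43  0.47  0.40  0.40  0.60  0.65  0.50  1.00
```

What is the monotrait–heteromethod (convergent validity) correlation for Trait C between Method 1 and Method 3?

0.47

Same trait (TC), different methods: r(TC1, TC3) = 0.47.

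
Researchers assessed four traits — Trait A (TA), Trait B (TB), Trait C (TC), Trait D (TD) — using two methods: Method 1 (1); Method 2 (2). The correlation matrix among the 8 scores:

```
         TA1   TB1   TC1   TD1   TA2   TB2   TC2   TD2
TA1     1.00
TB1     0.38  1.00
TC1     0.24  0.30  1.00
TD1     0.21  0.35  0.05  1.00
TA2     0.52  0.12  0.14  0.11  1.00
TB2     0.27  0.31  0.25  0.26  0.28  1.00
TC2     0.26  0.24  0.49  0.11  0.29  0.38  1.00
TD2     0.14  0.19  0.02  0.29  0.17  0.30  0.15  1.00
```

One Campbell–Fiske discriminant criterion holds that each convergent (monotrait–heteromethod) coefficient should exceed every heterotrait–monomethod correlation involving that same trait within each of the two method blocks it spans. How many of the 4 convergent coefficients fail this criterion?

2

Checking each validity diagonal entry against its comparison values:
TA (methods 1·2): 0.52 vs {0.38, 0.28, 0.24, 0.29, 0.21, 0.17} → pass.
TB (methods 1·2): 0.31 vs {0.38, 0.28, 0.30, 0.38, 0.35, 0.30} → fail.
TC (methods 1·2): 0.49 vs {0.24, 0.29, 0.30, 0.38, 0.05, 0.15} → pass.
TD (methods 1·2): 0.29 vs {0.21, 0.17, 0.35, 0.30, 0.05, 0.15} → fail.
2 of 4 fail.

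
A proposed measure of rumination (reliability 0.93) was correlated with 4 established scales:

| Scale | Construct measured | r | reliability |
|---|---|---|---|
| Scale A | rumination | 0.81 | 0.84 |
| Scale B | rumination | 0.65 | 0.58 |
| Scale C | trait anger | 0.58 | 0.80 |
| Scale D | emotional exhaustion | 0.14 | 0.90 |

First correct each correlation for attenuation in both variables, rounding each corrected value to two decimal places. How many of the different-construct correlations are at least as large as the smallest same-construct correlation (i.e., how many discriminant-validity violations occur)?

0

Disattenuated r (r / √(r_scale · r_new)):
  Scale A (conv): 0.81 / √(0.84·0.93) = 0.92
  Scale B (conv): 0.65 / √(0.58·0.93) = 0.89
  Scale C (disc): 0.58 / √(0.80·0.93) = 0.67
  Scale D (disc): 0.14 / √(0.90·0.93) = 0.15
Smallest convergent = 0.89. Discriminant values: 0.67, 0.15; count ≥ 0.89 → 0.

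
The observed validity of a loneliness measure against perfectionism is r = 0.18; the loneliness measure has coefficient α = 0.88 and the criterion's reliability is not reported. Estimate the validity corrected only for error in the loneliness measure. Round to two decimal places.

0.19

Single correction: r_c = r_obs / √r_xx = 0.18 / √0.88 = 0.18 / 0.9381 ≈ 0.19.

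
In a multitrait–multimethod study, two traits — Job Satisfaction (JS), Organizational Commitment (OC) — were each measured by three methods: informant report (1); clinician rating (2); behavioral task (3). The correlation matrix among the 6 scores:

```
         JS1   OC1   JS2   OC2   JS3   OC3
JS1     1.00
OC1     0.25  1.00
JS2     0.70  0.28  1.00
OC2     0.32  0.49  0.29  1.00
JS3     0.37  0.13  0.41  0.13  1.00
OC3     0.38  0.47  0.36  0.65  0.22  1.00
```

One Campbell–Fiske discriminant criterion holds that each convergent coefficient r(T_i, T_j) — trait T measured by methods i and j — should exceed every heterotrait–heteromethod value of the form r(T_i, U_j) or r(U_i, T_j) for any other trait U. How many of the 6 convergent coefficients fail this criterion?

Convergent coefficients and their comparison sets:
JS (methods 1·2): 0.70 vs {0.32, 0.28} → pass.
JS (methods 1·3): 0.37 vs {0.38, 0.13} → fail.
JS (methods 2·3): 0.41 vs {0.36, 0.13} → pass.
OC (methods 1·2): 0.49 vs {0.28, 0.32} → pass.
OC (methods 1·3): 0.47 vs {0.13, 0.38} → pass.
OC (methods 2·3): 0.65 vs {0.13, 0.36} → pass.
1 of 6 fail.

1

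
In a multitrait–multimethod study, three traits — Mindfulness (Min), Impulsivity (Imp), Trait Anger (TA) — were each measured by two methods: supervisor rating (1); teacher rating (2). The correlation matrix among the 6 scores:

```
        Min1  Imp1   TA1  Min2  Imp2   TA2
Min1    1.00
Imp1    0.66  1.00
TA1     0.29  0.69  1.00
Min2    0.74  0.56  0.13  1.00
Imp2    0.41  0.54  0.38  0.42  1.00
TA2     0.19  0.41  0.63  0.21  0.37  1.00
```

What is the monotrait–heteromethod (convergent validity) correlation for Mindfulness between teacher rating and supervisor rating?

0.74

Same trait (Min), different methods: r(Min2, Min1) = 0.74.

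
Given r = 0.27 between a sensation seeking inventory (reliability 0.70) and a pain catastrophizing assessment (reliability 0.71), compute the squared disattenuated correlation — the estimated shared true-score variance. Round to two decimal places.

0.15

Disattenuated r = 0.27 / √(0.70 × 0.71) = 0.27 / 0.7050 = 0.3830.
Shared true-score variance = 0.3830² = 0.1467 ≈ 0.15.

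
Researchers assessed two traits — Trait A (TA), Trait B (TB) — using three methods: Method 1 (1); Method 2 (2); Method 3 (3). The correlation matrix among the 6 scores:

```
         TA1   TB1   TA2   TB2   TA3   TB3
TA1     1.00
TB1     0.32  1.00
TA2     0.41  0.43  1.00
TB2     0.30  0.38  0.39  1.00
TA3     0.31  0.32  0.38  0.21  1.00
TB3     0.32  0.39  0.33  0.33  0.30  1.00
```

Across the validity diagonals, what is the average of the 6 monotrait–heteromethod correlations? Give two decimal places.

0.37

Convergent values: 0.41, 0.31, 0.38, 0.38, 0.39, 0.33; mean = 2.20/6 = 0.37.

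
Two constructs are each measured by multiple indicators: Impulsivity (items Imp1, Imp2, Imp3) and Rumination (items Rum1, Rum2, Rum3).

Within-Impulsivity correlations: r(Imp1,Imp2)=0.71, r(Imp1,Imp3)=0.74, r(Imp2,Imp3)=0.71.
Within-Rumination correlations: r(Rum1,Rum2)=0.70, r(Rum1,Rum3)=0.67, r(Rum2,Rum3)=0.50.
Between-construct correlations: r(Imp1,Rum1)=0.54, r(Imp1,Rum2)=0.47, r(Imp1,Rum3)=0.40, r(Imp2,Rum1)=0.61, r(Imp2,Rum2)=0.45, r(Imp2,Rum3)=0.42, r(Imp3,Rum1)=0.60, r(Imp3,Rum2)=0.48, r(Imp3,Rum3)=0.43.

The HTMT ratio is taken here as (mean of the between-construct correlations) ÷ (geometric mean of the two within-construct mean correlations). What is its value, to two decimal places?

0.73

Mean between = 4.40/9 = 0.4889.
Mean within-Imp = 2.16/3 = 0.7200; mean within-Rum = 1.87/3 = 0.6233.
Geometric mean = √(0.7200 × 0.6233) = 0.6699.
HTMT = 0.4889 / 0.6699 = 0.73.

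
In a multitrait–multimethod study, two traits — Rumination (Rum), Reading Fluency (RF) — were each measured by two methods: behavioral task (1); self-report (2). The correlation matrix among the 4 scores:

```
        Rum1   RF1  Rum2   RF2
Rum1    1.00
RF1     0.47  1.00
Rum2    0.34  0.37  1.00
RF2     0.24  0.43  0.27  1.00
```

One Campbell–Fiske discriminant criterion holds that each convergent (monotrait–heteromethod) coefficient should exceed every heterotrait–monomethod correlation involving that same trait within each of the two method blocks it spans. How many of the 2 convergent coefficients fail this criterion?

Convergent coefficients and their comparison sets:
Rum (methods 1·2): 0.34 vs {0.47, 0.27} → fail.
RF (methods 1·2): 0.43 vs {0.47, 0.27} → fail.
2 of 2 fail.

2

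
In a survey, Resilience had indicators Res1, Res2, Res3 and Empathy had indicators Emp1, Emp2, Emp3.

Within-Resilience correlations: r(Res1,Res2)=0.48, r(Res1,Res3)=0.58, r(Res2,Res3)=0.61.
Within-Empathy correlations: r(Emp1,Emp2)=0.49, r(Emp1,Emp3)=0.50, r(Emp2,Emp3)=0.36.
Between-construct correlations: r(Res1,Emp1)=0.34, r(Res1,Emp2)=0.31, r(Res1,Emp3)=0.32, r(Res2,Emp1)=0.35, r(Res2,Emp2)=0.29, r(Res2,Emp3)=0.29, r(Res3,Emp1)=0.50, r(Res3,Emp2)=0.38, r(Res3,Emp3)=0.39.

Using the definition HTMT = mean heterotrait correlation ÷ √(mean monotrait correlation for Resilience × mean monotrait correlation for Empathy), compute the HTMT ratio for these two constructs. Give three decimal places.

Between-construct mean = 3.17/9 = 0.3522.
Mean within-Res = 1.67/3 = 0.5567; mean within-Emp = 1.35/3 = 0.4500.
Geometric mean = √(0.5567 × 0.4500) = 0.5005.
HTMT = 0.3522 / 0.5005 = 0.704.

0.704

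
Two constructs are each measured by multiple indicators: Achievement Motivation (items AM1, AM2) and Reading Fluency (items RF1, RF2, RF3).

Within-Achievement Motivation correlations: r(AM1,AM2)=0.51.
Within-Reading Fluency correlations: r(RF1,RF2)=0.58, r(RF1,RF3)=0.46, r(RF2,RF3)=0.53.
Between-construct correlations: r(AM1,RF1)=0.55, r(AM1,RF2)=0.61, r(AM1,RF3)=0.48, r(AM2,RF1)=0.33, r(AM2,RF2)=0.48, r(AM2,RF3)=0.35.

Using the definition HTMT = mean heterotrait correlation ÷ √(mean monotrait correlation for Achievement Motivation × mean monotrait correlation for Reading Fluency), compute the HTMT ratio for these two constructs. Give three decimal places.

Between-construct mean = 2.80/6 = 0.4667.
Mean within-AM = 0.51/1 = 0.5100; mean within-RF = 1.57/3 = 0.5233.
Geometric mean = √(0.5100 × 0.5233) = 0.5166.
HTMT = 0.4667 / 0.5166 = 0.903.

0.903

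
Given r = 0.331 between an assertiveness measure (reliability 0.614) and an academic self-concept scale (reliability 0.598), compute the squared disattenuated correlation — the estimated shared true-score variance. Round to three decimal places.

Disattenuated r = 0.331 / √(0.614 × 0.598) = 0.331 / 0.6059 = 0.5463.
Shared true-score variance = 0.5463² = 0.2984 ≈ 0.298.

0.298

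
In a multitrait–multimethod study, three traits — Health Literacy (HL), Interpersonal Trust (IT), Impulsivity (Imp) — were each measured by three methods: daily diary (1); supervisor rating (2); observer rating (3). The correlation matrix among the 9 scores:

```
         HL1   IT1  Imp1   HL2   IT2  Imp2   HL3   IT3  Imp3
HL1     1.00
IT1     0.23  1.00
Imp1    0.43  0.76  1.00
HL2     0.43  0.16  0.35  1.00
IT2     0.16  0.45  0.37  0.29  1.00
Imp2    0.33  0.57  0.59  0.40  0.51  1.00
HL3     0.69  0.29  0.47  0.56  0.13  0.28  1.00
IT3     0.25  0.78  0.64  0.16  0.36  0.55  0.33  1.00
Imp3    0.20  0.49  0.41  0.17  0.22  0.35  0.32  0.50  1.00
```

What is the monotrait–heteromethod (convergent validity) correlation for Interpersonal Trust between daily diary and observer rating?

0.78

Same trait (IT), different methods: r(IT1, IT3) = 0.78.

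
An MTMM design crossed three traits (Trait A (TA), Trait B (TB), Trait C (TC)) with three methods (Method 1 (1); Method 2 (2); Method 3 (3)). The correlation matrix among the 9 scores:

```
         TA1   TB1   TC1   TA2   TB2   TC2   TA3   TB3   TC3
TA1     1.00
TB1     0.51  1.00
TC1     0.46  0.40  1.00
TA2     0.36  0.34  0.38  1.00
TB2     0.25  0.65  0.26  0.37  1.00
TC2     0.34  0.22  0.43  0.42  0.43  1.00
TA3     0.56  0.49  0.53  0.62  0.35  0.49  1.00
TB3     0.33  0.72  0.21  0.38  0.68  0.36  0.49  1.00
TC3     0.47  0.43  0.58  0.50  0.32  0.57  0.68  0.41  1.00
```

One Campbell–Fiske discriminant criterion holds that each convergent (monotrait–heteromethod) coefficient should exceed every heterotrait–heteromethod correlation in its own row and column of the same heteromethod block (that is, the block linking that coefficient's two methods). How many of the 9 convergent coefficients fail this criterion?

1

Checking each validity diagonal entry against its comparison values:
TA (methods 1·2): 0.36 vs {0.25, 0.34, 0.34, 0.38} → fail.
TA (methods 1·3): 0.56 vs {0.33, 0.49, 0.47, 0.53} → pass.
TA (methods 2·3): 0.62 vs {0.38, 0.35, 0.50, 0.49} → pass.
TB (methods 1·2): 0.65 vs {0.34, 0.25, 0.22, 0.26} → pass.
TB (methods 1·3): 0.72 vs {0.49, 0.33, 0.43, 0.21} → pass.
TB (methods 2·3): 0.68 vs {0.35, 0.38, 0.32, 0.36} → pass.
TC (methods 1·2): 0.43 vs {0.38, 0.34, 0.26, 0.22} → pass.
TC (methods 1·3): 0.58 vs {0.53, 0.47, 0.21, 0.43} → pass.
TC (methods 2·3): 0.57 vs {0.49, 0.50, 0.36, 0.32} → pass.
1 of 9 fail.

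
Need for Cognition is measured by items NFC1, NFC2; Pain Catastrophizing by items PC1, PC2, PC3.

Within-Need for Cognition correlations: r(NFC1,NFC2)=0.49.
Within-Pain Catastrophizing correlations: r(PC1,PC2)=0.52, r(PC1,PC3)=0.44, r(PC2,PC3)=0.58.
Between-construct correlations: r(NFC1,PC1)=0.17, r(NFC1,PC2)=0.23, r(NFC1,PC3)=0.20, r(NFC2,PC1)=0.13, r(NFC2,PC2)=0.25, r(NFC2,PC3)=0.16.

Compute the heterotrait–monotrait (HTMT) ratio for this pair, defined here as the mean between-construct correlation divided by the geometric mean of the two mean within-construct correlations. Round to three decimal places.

Mean between = 1.14/6 = 0.1900.
Mean within-NFC = 0.49/1 = 0.4900; mean within-PC = 1.54/3 = 0.5133.
Geometric mean = √(0.4900 × 0.5133) = 0.5015.
HTMT = 0.1900 / 0.5015 = 0.379.

0.379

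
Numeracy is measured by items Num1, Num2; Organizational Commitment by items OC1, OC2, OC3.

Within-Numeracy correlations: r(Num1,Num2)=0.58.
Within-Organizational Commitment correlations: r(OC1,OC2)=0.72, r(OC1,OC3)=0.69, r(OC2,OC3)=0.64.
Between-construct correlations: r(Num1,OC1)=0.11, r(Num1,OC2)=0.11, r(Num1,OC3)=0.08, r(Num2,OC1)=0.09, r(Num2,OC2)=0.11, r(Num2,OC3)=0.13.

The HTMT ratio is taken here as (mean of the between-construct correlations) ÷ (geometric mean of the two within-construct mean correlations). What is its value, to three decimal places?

0.167

Between-construct mean = 0.63/6 = 0.1050.
Mean within-Num = 0.58/1 = 0.5800; mean within-OC = 2.05/3 = 0.6833.
Geometric mean = √(0.5800 × 0.6833) = 0.6295.
HTMT = 0.1050 / 0.6295 = 0.167.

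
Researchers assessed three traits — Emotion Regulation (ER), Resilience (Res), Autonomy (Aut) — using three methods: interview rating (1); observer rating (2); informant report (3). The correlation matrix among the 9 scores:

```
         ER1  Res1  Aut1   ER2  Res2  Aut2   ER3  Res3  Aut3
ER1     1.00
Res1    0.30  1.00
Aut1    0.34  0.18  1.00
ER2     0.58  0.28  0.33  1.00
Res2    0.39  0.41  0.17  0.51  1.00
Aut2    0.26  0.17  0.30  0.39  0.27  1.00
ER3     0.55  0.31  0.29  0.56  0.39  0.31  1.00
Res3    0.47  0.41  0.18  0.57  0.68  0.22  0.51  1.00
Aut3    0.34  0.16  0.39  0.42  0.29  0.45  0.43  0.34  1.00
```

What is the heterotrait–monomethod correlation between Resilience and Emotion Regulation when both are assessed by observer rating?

0.51

Different traits, same method: r(Res2, ER2) = 0.51.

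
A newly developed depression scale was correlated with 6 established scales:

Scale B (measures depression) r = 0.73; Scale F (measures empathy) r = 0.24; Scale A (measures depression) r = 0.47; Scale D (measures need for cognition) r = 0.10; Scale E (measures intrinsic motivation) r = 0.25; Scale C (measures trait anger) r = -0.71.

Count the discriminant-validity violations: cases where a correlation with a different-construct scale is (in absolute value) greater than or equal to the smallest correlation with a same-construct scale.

1

Convergent (same construct = depression): Scale B, Scale A.
Smallest convergent = 0.47. Discriminant |r|: 0.24, 0.10, 0.25, 0.71; count ≥ 0.47 → 1.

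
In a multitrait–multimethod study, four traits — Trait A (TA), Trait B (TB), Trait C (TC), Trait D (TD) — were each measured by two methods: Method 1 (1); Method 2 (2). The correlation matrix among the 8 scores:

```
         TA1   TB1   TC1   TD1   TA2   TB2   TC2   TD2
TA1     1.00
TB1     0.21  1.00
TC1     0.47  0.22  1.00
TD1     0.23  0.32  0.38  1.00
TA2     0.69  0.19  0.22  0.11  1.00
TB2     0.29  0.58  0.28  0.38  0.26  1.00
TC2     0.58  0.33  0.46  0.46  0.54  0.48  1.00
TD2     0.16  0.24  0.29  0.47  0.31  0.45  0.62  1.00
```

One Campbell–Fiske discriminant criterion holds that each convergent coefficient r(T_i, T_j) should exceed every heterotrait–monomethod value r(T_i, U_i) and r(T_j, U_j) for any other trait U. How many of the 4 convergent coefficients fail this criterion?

Convergent coefficients and their comparison sets:
TA (methods 1·2): 0.69 vs {0.21, 0.26, 0.47, 0.54, 0.23, 0.31} → pass.
TB (methods 1·2): 0.58 vs {0.21, 0.26, 0.22, 0.48, 0.32, 0.45} → pass.
TC (methods 1·2): 0.46 vs {0.47, 0.54, 0.22, 0.48, 0.38, 0.62} → fail.
TD (methods 1·2): 0.47 vs {0.23, 0.31, 0.32, 0.45, 0.38, 0.62} → fail.
2 of 4 fail.

2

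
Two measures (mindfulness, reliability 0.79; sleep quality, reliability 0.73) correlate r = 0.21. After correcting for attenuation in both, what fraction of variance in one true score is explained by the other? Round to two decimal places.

0.08

Disattenuated r = 0.21 / √(0.79 × 0.73) = 0.21 / 0.7594 = 0.2765.
Shared true-score variance = 0.2765² = 0.0765 ≈ 0.08.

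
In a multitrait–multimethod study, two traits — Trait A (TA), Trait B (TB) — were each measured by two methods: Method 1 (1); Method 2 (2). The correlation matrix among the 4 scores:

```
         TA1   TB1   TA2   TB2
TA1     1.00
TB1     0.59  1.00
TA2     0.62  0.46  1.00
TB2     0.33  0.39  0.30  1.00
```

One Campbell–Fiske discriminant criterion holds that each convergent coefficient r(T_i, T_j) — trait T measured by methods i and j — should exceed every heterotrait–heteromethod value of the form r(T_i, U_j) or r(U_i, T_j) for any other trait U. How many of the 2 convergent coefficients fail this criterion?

Checking each validity diagonal entry against its comparison values:
TA (methods 1·2): 0.62 vs {0.33, 0.46} → pass.
TB (methods 1·2): 0.39 vs {0.46, 0.33} → fail.
1 of 2 fail.

1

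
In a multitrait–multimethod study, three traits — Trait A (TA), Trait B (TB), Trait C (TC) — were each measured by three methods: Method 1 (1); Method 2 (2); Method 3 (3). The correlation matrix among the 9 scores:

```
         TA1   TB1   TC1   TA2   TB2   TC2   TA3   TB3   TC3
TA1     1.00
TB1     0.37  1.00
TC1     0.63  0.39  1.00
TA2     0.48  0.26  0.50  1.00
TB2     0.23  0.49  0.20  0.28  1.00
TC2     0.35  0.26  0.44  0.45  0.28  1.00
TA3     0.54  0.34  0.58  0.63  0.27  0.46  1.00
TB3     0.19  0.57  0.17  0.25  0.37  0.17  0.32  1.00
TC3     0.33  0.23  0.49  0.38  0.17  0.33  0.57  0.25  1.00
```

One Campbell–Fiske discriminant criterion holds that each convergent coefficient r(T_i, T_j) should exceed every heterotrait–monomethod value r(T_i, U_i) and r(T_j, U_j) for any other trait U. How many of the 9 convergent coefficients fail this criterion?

Each convergent coefficient versus the relevant comparison correlations:
TA (methods 1·2): 0.48 vs {0.37, 0.28, 0.63, 0.45} → fail.
TA (methods 1·3): 0.54 vs {0.37, 0.32, 0.63, 0.57} → fail.
TA (methods 2·3): 0.63 vs {0.28, 0.32, 0.45, 0.57} → pass.
TB (methods 1·2): 0.49 vs {0.37, 0.28, 0.39, 0.28} → pass.
TB (methods 1·3): 0.57 vs {0.37, 0.32, 0.39, 0.25} → pass.
TB (methods 2·3): 0.37 vs {0.28, 0.32, 0.28, 0.25} → pass.
TC (methods 1·2): 0.44 vs {0.63, 0.45, 0.39, 0.28} → fail.
TC (methods 1·3): 0.49 vs {0.63, 0.57, 0.39, 0.25} → fail.
TC (methods 2·3): 0.33 vs {0.45, 0.57, 0.28, 0.25} → fail.
5 of 9 fail.

5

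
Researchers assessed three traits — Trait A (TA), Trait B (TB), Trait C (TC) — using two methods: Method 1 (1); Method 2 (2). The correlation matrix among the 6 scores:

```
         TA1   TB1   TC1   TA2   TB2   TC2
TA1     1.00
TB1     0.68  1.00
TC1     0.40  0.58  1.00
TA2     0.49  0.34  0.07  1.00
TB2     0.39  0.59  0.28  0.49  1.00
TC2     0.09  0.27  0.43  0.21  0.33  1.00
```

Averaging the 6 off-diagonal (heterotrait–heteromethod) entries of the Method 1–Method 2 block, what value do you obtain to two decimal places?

0.24

HTHM values (method 1 × method 2): 0.39, 0.09, 0.34, 0.27, 0.07, 0.28; mean = 1.44/6 = 0.24.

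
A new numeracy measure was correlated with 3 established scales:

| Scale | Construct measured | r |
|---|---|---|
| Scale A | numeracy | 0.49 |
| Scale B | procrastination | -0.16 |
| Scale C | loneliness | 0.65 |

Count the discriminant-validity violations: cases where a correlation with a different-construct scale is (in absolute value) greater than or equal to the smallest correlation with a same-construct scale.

Convergent (same construct = numeracy): Scale A.
Smallest convergent = 0.49. Discriminant |r|: 0.16, 0.65; count ≥ 0.49 → 1.

1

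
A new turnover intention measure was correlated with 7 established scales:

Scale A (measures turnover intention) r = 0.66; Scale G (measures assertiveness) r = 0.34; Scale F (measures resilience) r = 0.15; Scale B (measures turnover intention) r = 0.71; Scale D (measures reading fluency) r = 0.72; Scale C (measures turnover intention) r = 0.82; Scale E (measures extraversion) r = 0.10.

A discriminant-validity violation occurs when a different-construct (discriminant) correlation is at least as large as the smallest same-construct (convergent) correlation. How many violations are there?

1

Convergent (same construct = turnover intention): Scale A, Scale B, Scale C.
Smallest convergent = 0.66. Discriminant values: 0.34, 0.15, 0.72, 0.10; count ≥ 0.66 → 1.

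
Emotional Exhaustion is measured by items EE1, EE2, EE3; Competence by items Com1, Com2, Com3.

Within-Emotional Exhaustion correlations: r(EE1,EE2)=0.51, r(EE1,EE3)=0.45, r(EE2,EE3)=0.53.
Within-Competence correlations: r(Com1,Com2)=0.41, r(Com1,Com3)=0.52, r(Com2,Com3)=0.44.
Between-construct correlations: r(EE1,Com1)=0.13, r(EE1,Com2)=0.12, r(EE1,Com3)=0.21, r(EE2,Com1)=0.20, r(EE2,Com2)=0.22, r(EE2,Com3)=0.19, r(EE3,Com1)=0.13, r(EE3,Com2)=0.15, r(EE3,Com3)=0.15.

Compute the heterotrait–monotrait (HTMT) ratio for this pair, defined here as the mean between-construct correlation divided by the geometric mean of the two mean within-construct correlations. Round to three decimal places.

Mean between = 1.50/9 = 0.1667.
Mean within-EE = 1.49/3 = 0.4967; mean within-Com = 1.37/3 = 0.4567.
Geometric mean = √(0.4967 × 0.4567) = 0.4763.
HTMT = 0.1667 / 0.4763 = 0.350.

0.350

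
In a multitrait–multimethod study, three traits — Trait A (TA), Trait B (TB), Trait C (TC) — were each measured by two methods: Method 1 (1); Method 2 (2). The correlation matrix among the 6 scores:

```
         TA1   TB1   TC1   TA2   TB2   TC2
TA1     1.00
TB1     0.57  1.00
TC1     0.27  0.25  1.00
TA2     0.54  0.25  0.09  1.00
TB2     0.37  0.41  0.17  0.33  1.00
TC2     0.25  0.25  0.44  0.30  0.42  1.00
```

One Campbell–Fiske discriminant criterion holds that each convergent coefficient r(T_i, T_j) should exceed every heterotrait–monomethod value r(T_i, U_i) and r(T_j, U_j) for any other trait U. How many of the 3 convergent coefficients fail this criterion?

2

Convergent coefficients and their comparison sets:
TA (methods 1·2): 0.54 vs {0.57, 0.33, 0.27, 0.30} → fail.
TB (methods 1·2): 0.41 vs {0.57, 0.33, 0.25, 0.42} → fail.
TC (methods 1·2): 0.44 vs {0.27, 0.30, 0.25, 0.42} → pass.
2 of 3 fail.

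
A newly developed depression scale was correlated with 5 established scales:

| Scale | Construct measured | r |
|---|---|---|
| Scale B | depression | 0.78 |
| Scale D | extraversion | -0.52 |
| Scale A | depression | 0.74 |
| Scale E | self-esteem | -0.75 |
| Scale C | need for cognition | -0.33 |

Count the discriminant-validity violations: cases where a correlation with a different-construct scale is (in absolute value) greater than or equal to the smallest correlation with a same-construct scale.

Convergent (same construct = depression): Scale B, Scale A.
Smallest convergent = 0.74. Discriminant |r|: 0.52, 0.75, 0.33; count ≥ 0.74 → 1.

1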